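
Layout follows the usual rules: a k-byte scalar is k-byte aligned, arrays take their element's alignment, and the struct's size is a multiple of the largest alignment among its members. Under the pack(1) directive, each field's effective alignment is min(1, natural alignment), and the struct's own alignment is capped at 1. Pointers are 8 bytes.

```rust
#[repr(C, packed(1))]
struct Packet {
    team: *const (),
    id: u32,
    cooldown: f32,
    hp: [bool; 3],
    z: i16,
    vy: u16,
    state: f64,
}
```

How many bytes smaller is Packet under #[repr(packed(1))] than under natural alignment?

natural layout:
  @0: team [8B, align 8] → 8
  @8: id [4B, align 4] → 12
  @12: cooldown [4B, align 4] → 16
  @16: hp [3B, align 1] → 19
  +1 pad (align 2)
  @20: z [2B, align 2] → 22
  @22: vy [2B, align 2] → 24
  @24: state [8B, align 8] → 32
  size 32, align 8
packed(1) layout:
  @0: team [8B, align 1] → 8
  @8: id [4B, align 1] → 12
  @12: cooldown [4B, align 1] → 16
  @16: hp [3B, align 1] → 19
  @19: z [2B, align 1] → 21
  @21: vy [2B, align 1] → 23
  @23: state [8B, align 1] → 31
  size 31, align 1
32 − 31 = 1

1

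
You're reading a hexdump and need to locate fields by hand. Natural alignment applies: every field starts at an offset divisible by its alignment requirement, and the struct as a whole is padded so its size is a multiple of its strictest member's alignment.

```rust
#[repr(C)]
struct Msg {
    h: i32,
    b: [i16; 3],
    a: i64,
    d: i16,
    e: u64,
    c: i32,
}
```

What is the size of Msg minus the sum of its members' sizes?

16

@0: h [4B, align 4] → 4
@4: b [6B, align 2] → 10
+6 pad (align 8)
@16: a [8B, align 8] → 24
@24: d [2B, align 2] → 26
+6 pad (align 8)
@32: e [8B, align 8] → 40
@40: c [4B, align 4] → 44
+4 tail pad (align 8)
size 48, align 8
data bytes 32, size 48 → padding 16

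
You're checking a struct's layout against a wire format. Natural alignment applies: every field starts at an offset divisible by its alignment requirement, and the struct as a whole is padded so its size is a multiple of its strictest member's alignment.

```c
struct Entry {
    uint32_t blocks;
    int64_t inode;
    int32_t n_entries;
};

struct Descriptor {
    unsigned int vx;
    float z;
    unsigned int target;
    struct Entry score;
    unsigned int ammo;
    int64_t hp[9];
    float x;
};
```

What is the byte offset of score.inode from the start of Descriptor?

Entry: @0: blocks [4B, align 4] → 4; +4 pad (align 8); @8: inode [8B, align 8] → 16; @16: n_entries [4B, align 4] → 20; +4 tail pad (align 8); size 24, align 8
@0: vx [4B, align 4] → 4
@4: z [4B, align 4] → 8
@8: target [4B, align 4] → 12
+4 pad (align 8)
@16: score [24B, align 8] → 40
within Entry: inode at 8
16 + 8 = 24

24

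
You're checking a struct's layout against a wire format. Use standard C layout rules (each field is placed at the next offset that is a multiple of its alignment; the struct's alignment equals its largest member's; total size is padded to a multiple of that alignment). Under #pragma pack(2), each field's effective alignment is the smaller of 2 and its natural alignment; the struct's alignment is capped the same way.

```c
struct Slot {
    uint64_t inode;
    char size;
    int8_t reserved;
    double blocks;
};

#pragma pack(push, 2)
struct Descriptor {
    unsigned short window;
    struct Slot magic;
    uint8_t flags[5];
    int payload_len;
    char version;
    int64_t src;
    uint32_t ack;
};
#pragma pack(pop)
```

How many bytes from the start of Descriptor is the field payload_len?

Slot: 0..8  inode  (8B, 8-aligned); 8..9  size  (1B, 1-aligned); 9..10  reserved  (1B, 1-aligned); 10..16  -- padding (6B); 16..24  blocks  (8B, 8-aligned); sizeof = 24, alignof = 8
0..2  window  (2B, 2-aligned)
2..26  magic  (24B, 2-aligned)
26..31  flags  (5B, 1-aligned)
31..32  -- padding (1B)
32..36  payload_len  (4B, 2-aligned)

32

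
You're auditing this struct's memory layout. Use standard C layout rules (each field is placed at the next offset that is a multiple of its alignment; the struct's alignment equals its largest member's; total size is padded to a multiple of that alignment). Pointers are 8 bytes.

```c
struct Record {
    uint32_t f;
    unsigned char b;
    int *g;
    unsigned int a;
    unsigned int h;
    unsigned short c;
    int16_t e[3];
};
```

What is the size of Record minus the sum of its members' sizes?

0..4  f  (4B, 4-aligned)
4..5  b  (1B, 1-aligned)
5..8  -- padding (3B)
8..16  g  (8B, 8-aligned)
16..20  a  (4B, 4-aligned)
20..24  h  (4B, 4-aligned)
24..26  c  (2B, 2-aligned)
26..32  e  (6B, 2-aligned)
sizeof = 32, alignof = 8
data bytes 29, size 32 → padding 3

3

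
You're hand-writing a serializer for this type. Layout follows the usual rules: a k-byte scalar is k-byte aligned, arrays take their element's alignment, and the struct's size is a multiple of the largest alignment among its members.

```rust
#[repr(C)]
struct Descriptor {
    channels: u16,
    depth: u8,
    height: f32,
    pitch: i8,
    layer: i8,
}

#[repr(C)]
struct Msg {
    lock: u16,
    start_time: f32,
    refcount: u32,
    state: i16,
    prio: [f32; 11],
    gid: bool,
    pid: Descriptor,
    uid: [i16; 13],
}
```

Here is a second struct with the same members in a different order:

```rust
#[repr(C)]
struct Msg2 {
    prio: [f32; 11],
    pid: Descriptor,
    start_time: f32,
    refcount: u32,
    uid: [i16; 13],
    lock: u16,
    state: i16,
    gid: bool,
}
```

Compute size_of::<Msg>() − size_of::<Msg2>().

Descriptor: channels at 0 (size 2, align 2) → ends 2; depth at 2 (size 1, align 1) → ends 3; pad 1 to align 4 for height; height at 4 (size 4, align 4) → ends 8; pitch at 8 (size 1, align 1) → ends 9; layer at 9 (size 1, align 1) → ends 10; tail pad 2 to reach multiple of 4; total 12 bytes, alignment 4
lock at 0 (size 2, align 2) → ends 2
pad 2 to align 4 for start_time
start_time at 4 (size 4, align 4) → ends 8
refcount at 8 (size 4, align 4) → ends 12
state at 12 (size 2, align 2) → ends 14
pad 2 to align 4 for prio
prio at 16 (size 44, align 4) → ends 60
gid at 60 (size 1, align 1) → ends 61
pad 3 to align 4 for pid
pid at 64 (size 12, align 4) → ends 76
uid at 76 (size 26, align 2) → ends 102
tail pad 2 to reach multiple of 4
total 104 bytes, alignment 4
— Msg2 —
prio at 0 (size 44, align 4) → ends 44
pid at 44 (size 12, align 4) → ends 56
start_time at 56 (size 4, align 4) → ends 60
refcount at 60 (size 4, align 4) → ends 64
uid at 64 (size 26, align 2) → ends 90
lock at 90 (size 2, align 2) → ends 92
state at 92 (size 2, align 2) → ends 94
gid at 94 (size 1, align 1) → ends 95
tail pad 1 to reach multiple of 4
total 96 bytes, alignment 4
104 − 96 = 8

8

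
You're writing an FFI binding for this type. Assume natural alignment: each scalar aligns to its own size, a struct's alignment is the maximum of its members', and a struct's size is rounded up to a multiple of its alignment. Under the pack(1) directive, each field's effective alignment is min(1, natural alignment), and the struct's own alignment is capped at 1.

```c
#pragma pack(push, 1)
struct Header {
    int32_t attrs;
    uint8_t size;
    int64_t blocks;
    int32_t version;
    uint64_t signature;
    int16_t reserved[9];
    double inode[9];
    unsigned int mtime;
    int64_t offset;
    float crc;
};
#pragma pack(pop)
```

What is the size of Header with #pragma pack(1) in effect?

131

attrs at 0 (size 4, align 1) → ends 4
size at 4 (size 1, align 1) → ends 5
blocks at 5 (size 8, align 1) → ends 13
version at 13 (size 4, align 1) → ends 17
signature at 17 (size 8, align 1) → ends 25
reserved at 25 (size 18, align 1) → ends 43
inode at 43 (size 72, align 1) → ends 115
mtime at 115 (size 4, align 1) → ends 119
offset at 119 (size 8, align 1) → ends 127
crc at 127 (size 4, align 1) → ends 131
total 131 bytes, alignment 1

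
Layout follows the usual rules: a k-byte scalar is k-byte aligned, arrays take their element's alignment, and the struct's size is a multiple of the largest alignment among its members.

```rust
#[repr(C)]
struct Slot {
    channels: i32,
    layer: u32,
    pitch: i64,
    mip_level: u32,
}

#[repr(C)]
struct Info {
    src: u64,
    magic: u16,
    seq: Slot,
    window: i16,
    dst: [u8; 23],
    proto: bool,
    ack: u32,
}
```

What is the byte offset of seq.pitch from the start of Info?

24

Slot: channels at 0 (size 4, align 4) → ends 4; layer at 4 (size 4, align 4) → ends 8; pitch at 8 (size 8, align 8) → ends 16; mip_level at 16 (size 4, align 4) → ends 20; tail pad 4 to reach multiple of 8; total 24 bytes, alignment 8
src at 0 (size 8, align 8) → ends 8
magic at 8 (size 2, align 2) → ends 10
pad 6 to align 8 for seq
seq at 16 (size 24, align 8) → ends 40
within Slot: pitch at 8
16 + 8 = 24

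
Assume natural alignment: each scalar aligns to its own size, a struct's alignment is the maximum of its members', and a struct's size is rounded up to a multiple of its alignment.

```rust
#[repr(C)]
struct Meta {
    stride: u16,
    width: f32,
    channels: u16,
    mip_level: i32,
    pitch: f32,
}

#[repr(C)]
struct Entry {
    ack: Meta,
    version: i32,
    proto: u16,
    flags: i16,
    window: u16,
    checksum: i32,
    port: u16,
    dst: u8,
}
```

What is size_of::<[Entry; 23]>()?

Meta: @0: stride [2B, align 2] → 2; +2 pad (align 4); @4: width [4B, align 4] → 8; @8: channels [2B, align 2] → 10; +2 pad (align 4); @12: mip_level [4B, align 4] → 16; @16: pitch [4B, align 4] → 20; size 20, align 4
@0: ack [20B, align 4] → 20
@20: version [4B, align 4] → 24
@24: proto [2B, align 2] → 26
@26: flags [2B, align 2] → 28
@28: window [2B, align 2] → 30
+2 pad (align 4)
@32: checksum [4B, align 4] → 36
@36: port [2B, align 2] → 38
@38: dst [1B, align 1] → 39
+1 tail pad (align 4)
size 40, align 4
array of 23: 23 × 40 = 920

920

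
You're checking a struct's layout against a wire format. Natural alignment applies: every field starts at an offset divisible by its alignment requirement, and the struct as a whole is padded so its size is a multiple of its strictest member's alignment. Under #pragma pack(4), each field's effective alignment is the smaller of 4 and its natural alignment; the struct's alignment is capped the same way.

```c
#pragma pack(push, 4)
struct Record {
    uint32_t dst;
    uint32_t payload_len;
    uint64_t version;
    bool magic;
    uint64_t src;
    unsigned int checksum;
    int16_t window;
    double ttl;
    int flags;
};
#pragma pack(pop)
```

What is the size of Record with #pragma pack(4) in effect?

48

dst at 0 (size 4, align 4) → ends 4
payload_len at 4 (size 4, align 4) → ends 8
version at 8 (size 8, align 4) → ends 16
magic at 16 (size 1, align 1) → ends 17
pad 3 to align 4 for src
src at 20 (size 8, align 4) → ends 28
checksum at 28 (size 4, align 4) → ends 32
window at 32 (size 2, align 2) → ends 34
pad 2 to align 4 for ttl
ttl at 36 (size 8, align 4) → ends 44
flags at 44 (size 4, align 4) → ends 48
total 48 bytes, alignment 4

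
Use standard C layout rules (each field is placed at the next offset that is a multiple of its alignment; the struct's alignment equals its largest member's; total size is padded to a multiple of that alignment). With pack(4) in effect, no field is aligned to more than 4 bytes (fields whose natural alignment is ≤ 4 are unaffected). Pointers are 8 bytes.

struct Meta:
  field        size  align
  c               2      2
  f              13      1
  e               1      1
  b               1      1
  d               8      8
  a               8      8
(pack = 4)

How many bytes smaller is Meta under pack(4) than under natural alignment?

natural layout:
  0..2  c  (2B, 2-aligned)
  2..15  f  (13B, 1-aligned)
  15..16  e  (1B, 1-aligned)
  16..17  b  (1B, 1-aligned)
  17..24  -- padding (7B)
  24..32  d  (8B, 8-aligned)
  32..40  a  (8B, 8-aligned)
  sizeof = 40, alignof = 8
packed(4) layout:
  0..2  c  (2B, 2-aligned)
  2..15  f  (13B, 1-aligned)
  15..16  e  (1B, 1-aligned)
  16..17  b  (1B, 1-aligned)
  17..20  -- padding (3B)
  20..28  d  (8B, 4-aligned)
  28..36  a  (8B, 4-aligned)
  sizeof = 36, alignof = 4
40 − 36 = 4

4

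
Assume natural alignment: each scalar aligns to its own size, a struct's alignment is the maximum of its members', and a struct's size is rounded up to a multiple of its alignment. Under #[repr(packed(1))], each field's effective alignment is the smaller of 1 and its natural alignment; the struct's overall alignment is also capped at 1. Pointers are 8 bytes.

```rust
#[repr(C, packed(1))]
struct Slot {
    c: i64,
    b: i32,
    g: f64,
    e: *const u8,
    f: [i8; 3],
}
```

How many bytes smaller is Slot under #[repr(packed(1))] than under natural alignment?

9

natural layout:
  c at 0 (size 8, align 8) → ends 8
  b at 8 (size 4, align 4) → ends 12
  pad 4 to align 8 for g
  g at 16 (size 8, align 8) → ends 24
  e at 24 (size 8, align 8) → ends 32
  f at 32 (size 3, align 1) → ends 35
  tail pad 5 to reach multiple of 8
  total 40 bytes, alignment 8
packed(1) layout:
  c at 0 (size 8, align 1) → ends 8
  b at 8 (size 4, align 1) → ends 12
  g at 12 (size 8, align 1) → ends 20
  e at 20 (size 8, align 1) → ends 28
  f at 28 (size 3, align 1) → ends 31
  total 31 bytes, alignment 1
40 − 31 = 9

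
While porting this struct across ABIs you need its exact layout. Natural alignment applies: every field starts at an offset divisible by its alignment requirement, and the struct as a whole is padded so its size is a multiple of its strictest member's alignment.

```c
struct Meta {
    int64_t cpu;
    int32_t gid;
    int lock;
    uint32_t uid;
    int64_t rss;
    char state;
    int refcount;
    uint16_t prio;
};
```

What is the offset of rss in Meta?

24

cpu at 0 (size 8, align 8) → ends 8
gid at 8 (size 4, align 4) → ends 12
lock at 12 (size 4, align 4) → ends 16
uid at 16 (size 4, align 4) → ends 20
pad 4 to align 8 for rss
rss at 24 (size 8, align 8) → ends 32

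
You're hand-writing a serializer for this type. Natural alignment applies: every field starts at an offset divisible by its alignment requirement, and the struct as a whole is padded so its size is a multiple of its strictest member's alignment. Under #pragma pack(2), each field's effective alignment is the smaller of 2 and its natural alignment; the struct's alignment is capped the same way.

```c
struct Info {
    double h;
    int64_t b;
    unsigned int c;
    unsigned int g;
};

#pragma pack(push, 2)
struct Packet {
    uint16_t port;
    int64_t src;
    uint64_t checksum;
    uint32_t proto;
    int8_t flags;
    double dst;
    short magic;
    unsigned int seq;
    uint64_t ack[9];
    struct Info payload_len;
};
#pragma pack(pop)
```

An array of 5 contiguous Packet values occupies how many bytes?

Info: h at 0 (size 8, align 8) → ends 8; b at 8 (size 8, align 8) → ends 16; c at 16 (size 4, align 4) → ends 20; g at 20 (size 4, align 4) → ends 24; total 24 bytes, alignment 8
port at 0 (size 2, align 2) → ends 2
src at 2 (size 8, align 2) → ends 10
checksum at 10 (size 8, align 2) → ends 18
proto at 18 (size 4, align 2) → ends 22
flags at 22 (size 1, align 1) → ends 23
pad 1 to align 2 for dst
dst at 24 (size 8, align 2) → ends 32
magic at 32 (size 2, align 2) → ends 34
seq at 34 (size 4, align 2) → ends 38
ack at 38 (size 72, align 2) → ends 110
payload_len at 110 (size 24, align 2) → ends 134
total 134 bytes, alignment 2
array of 5: 5 × 134 = 670

670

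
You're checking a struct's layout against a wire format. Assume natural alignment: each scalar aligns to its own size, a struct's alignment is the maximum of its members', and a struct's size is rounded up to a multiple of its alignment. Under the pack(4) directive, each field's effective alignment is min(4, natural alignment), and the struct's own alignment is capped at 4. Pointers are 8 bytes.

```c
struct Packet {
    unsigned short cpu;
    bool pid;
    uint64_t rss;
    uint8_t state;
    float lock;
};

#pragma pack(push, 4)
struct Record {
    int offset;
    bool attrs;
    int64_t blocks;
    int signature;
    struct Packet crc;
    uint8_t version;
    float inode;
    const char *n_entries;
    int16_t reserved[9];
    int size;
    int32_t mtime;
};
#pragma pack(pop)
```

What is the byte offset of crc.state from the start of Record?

Packet: cpu at 0 (size 2, align 2) → ends 2; pid at 2 (size 1, align 1) → ends 3; pad 5 to align 8 for rss; rss at 8 (size 8, align 8) → ends 16; state at 16 (size 1, align 1) → ends 17; pad 3 to align 4 for lock; lock at 20 (size 4, align 4) → ends 24; total 24 bytes, alignment 8
offset at 0 (size 4, align 4) → ends 4
attrs at 4 (size 1, align 1) → ends 5
pad 3 to align 4 for blocks
blocks at 8 (size 8, align 4) → ends 16
signature at 16 (size 4, align 4) → ends 20
crc at 20 (size 24, align 4) → ends 44
within Packet: state at 16
20 + 16 = 36

36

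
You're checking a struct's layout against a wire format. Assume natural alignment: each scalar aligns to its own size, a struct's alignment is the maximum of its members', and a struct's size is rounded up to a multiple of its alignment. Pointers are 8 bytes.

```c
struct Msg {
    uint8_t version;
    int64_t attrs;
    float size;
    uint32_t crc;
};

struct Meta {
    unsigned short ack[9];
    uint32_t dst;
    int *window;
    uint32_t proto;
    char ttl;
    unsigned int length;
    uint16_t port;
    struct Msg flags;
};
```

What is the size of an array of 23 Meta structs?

1656

Msg: @0: version [1B, align 1] → 1; +7 pad (align 8); @8: attrs [8B, align 8] → 16; @16: size [4B, align 4] → 20; @20: crc [4B, align 4] → 24; size 24, align 8
@0: ack [18B, align 2] → 18
+2 pad (align 4)
@20: dst [4B, align 4] → 24
@24: window [8B, align 8] → 32
@32: proto [4B, align 4] → 36
@36: ttl [1B, align 1] → 37
+3 pad (align 4)
@40: length [4B, align 4] → 44
@44: port [2B, align 2] → 46
+2 pad (align 8)
@48: flags [24B, align 8] → 72
size 72, align 8
array of 23: 23 × 72 = 1656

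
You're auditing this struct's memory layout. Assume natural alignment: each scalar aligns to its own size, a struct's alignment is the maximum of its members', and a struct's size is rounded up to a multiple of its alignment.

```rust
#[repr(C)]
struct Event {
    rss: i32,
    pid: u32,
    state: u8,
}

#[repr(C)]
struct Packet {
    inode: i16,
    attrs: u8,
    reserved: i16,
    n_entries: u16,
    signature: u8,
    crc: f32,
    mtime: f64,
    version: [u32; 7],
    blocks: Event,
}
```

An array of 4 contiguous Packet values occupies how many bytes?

256

Event: rss at 0 (size 4, align 4) → ends 4; pid at 4 (size 4, align 4) → ends 8; state at 8 (size 1, align 1) → ends 9; tail pad 3 to reach multiple of 4; total 12 bytes, alignment 4
inode at 0 (size 2, align 2) → ends 2
attrs at 2 (size 1, align 1) → ends 3
pad 1 to align 2 for reserved
reserved at 4 (size 2, align 2) → ends 6
n_entries at 6 (size 2, align 2) → ends 8
signature at 8 (size 1, align 1) → ends 9
pad 3 to align 4 for crc
crc at 12 (size 4, align 4) → ends 16
mtime at 16 (size 8, align 8) → ends 24
version at 24 (size 28, align 4) → ends 52
blocks at 52 (size 12, align 4) → ends 64
total 64 bytes, alignment 8
array of 4: 4 × 64 = 256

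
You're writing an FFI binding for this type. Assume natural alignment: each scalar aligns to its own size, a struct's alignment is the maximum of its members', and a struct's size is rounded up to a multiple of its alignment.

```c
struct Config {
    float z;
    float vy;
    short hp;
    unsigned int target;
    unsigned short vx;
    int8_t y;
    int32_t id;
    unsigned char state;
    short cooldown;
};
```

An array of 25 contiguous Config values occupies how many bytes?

700

0..4  z  (4B, 4-aligned)
4..8  vy  (4B, 4-aligned)
8..10  hp  (2B, 2-aligned)
10..12  -- padding (2B)
12..16  target  (4B, 4-aligned)
16..18  vx  (2B, 2-aligned)
18..19  y  (1B, 1-aligned)
19..20  -- padding (1B)
20..24  id  (4B, 4-aligned)
24..25  state  (1B, 1-aligned)
25..26  -- padding (1B)
26..28  cooldown  (2B, 2-aligned)
sizeof = 28, alignof = 4
array of 25: 25 × 28 = 700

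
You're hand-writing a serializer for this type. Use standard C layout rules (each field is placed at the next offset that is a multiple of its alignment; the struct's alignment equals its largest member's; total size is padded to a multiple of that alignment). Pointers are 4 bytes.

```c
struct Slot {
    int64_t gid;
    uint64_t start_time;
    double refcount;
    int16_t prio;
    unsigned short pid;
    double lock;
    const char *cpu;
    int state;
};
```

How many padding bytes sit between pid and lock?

gid at 0 (size 8, align 8) → ends 8
start_time at 8 (size 8, align 8) → ends 16
refcount at 16 (size 8, align 8) → ends 24
prio at 24 (size 2, align 2) → ends 26
pid at 26 (size 2, align 2) → ends 28
pad 4 to align 8 for lock
lock at 32 (size 8, align 8) → ends 40

4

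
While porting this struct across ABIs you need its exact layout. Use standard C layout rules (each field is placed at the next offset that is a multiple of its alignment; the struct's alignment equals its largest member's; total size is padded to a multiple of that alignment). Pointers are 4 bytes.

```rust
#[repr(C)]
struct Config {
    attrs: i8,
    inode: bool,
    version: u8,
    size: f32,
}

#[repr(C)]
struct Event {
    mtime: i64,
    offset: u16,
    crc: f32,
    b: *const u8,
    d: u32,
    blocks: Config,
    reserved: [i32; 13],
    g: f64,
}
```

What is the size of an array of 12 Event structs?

Config: attrs at 0 (size 1, align 1) → ends 1; inode at 1 (size 1, align 1) → ends 2; version at 2 (size 1, align 1) → ends 3; pad 1 to align 4 for size; size at 4 (size 4, align 4) → ends 8; total 8 bytes, alignment 4
mtime at 0 (size 8, align 8) → ends 8
offset at 8 (size 2, align 2) → ends 10
pad 2 to align 4 for crc
crc at 12 (size 4, align 4) → ends 16
b at 16 (size 4, align 4) → ends 20
d at 20 (size 4, align 4) → ends 24
blocks at 24 (size 8, align 4) → ends 32
reserved at 32 (size 52, align 4) → ends 84
pad 4 to align 8 for g
g at 88 (size 8, align 8) → ends 96
total 96 bytes, alignment 8
array of 12: 12 × 96 = 1152

1152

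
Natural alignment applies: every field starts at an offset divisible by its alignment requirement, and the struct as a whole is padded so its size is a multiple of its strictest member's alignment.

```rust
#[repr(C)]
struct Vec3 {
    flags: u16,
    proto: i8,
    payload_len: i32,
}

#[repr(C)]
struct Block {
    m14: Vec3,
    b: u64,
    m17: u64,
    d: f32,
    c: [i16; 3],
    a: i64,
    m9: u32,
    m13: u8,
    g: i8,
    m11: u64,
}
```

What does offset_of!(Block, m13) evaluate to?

52

Vec3: flags at 0 (size 2, align 2) → ends 2; proto at 2 (size 1, align 1) → ends 3; pad 1 to align 4 for payload_len; payload_len at 4 (size 4, align 4) → ends 8; total 8 bytes, alignment 4
m14 at 0 (size 8, align 4) → ends 8
b at 8 (size 8, align 8) → ends 16
m17 at 16 (size 8, align 8) → ends 24
d at 24 (size 4, align 4) → ends 28
c at 28 (size 6, align 2) → ends 34
pad 6 to align 8 for a
a at 40 (size 8, align 8) → ends 48
m9 at 48 (size 4, align 4) → ends 52
m13 at 52 (size 1, align 1) → ends 53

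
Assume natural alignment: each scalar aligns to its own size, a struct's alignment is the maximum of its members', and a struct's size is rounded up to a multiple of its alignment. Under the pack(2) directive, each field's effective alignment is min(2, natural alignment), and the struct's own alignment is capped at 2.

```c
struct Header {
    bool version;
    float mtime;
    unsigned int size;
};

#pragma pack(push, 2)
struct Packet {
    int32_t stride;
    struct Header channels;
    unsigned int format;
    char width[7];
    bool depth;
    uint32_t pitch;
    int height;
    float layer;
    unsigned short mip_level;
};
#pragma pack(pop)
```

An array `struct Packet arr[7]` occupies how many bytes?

Header: version at 0 (size 1, align 1) → ends 1; pad 3 to align 4 for mtime; mtime at 4 (size 4, align 4) → ends 8; size at 8 (size 4, align 4) → ends 12; total 12 bytes, alignment 4
stride at 0 (size 4, align 2) → ends 4
channels at 4 (size 12, align 2) → ends 16
format at 16 (size 4, align 2) → ends 20
width at 20 (size 7, align 1) → ends 27
depth at 27 (size 1, align 1) → ends 28
pitch at 28 (size 4, align 2) → ends 32
height at 32 (size 4, align 2) → ends 36
layer at 36 (size 4, align 2) → ends 40
mip_level at 40 (size 2, align 2) → ends 42
total 42 bytes, alignment 2
array of 7: 7 × 42 = 294

294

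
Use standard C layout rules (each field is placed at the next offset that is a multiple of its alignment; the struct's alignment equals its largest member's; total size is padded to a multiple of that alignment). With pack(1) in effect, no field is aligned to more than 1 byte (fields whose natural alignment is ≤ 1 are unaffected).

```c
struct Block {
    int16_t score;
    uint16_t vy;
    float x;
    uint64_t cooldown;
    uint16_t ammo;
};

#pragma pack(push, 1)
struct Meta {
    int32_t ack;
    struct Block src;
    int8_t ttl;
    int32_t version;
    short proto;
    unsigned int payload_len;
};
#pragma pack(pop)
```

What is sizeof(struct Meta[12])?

Block: @0: score [2B, align 2] → 2; @2: vy [2B, align 2] → 4; @4: x [4B, align 4] → 8; @8: cooldown [8B, align 8] → 16; @16: ammo [2B, align 2] → 18; +6 tail pad (align 8); size 24, align 8
@0: ack [4B, align 1] → 4
@4: src [24B, align 1] → 28
@28: ttl [1B, align 1] → 29
@29: version [4B, align 1] → 33
@33: proto [2B, align 1] → 35
@35: payload_len [4B, align 1] → 39
size 39, align 1
array of 12: 12 × 39 = 468

468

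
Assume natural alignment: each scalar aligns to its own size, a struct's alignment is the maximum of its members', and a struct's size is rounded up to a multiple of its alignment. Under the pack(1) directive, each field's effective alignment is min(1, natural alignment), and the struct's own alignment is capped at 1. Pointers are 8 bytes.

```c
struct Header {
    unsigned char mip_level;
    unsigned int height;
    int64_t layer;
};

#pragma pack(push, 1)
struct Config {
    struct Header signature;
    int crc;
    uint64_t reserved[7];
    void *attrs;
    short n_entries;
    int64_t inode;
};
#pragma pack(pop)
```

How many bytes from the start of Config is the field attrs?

76

Header: 0..1  mip_level  (1B, 1-aligned); 1..4  -- padding (3B); 4..8  height  (4B, 4-aligned); 8..16  layer  (8B, 8-aligned); sizeof = 16, alignof = 8
0..16  signature  (16B, 1-aligned)
16..20  crc  (4B, 1-aligned)
20..76  reserved  (56B, 1-aligned)
76..84  attrs  (8B, 1-aligned)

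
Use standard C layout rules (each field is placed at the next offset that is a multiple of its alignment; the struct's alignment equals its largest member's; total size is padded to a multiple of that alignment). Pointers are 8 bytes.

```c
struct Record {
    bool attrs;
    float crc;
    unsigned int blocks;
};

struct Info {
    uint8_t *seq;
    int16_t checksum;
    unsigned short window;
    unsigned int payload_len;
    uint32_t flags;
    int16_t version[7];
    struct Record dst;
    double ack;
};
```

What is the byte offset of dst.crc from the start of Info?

Record: @0: attrs [1B, align 1] → 1; +3 pad (align 4); @4: crc [4B, align 4] → 8; @8: blocks [4B, align 4] → 12; size 12, align 4
@0: seq [8B, align 8] → 8
@8: checksum [2B, align 2] → 10
@10: window [2B, align 2] → 12
@12: payload_len [4B, align 4] → 16
@16: flags [4B, align 4] → 20
@20: version [14B, align 2] → 34
+2 pad (align 4)
@36: dst [12B, align 4] → 48
within Record: crc at 4
36 + 4 = 40

40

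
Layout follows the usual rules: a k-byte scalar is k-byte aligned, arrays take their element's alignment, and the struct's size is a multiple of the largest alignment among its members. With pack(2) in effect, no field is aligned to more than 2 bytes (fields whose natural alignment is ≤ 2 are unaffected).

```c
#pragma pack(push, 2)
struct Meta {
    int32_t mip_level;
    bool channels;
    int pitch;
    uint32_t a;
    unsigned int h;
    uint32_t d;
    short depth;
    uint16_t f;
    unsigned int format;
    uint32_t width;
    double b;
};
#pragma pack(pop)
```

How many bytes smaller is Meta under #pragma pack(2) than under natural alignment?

6

natural layout:
  @0: mip_level [4B, align 4] → 4
  @4: channels [1B, align 1] → 5
  +3 pad (align 4)
  @8: pitch [4B, align 4] → 12
  @12: a [4B, align 4] → 16
  @16: h [4B, align 4] → 20
  @20: d [4B, align 4] → 24
  @24: depth [2B, align 2] → 26
  @26: f [2B, align 2] → 28
  @28: format [4B, align 4] → 32
  @32: width [4B, align 4] → 36
  +4 pad (align 8)
  @40: b [8B, align 8] → 48
  size 48, align 8
packed(2) layout:
  @0: mip_level [4B, align 2] → 4
  @4: channels [1B, align 1] → 5
  +1 pad (align 2)
  @6: pitch [4B, align 2] → 10
  @10: a [4B, align 2] → 14
  @14: h [4B, align 2] → 18
  @18: d [4B, align 2] → 22
  @22: depth [2B, align 2] → 24
  @24: f [2B, align 2] → 26
  @26: format [4B, align 2] → 30
  @30: width [4B, align 2] → 34
  @34: b [8B, align 2] → 42
  size 42, align 2
48 − 42 = 6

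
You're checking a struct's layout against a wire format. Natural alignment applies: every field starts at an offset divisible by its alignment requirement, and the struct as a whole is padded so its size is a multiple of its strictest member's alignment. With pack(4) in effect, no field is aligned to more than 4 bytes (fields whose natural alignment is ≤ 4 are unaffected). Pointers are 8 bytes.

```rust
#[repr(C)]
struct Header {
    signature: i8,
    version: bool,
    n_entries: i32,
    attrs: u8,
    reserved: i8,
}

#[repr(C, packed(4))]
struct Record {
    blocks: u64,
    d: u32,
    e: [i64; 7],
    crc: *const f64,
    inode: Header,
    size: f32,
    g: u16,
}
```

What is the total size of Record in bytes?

Header: @0: signature [1B, align 1] → 1; @1: version [1B, align 1] → 2; +2 pad (align 4); @4: n_entries [4B, align 4] → 8; @8: attrs [1B, align 1] → 9; @9: reserved [1B, align 1] → 10; +2 tail pad (align 4); size 12, align 4
@0: blocks [8B, align 4] → 8
@8: d [4B, align 4] → 12
@12: e [56B, align 4] → 68
@68: crc [8B, align 4] → 76
@76: inode [12B, align 4] → 88
@88: size [4B, align 4] → 92
@92: g [2B, align 2] → 94
+2 tail pad (align 4)
size 96, align 4

96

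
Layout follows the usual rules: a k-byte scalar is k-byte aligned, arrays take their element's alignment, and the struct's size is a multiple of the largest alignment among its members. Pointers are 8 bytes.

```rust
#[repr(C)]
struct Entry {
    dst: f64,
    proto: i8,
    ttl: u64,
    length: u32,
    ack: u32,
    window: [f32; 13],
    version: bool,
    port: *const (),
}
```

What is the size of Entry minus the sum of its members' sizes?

@0: dst [8B, align 8] → 8
@8: proto [1B, align 1] → 9
+7 pad (align 8)
@16: ttl [8B, align 8] → 24
@24: length [4B, align 4] → 28
@28: ack [4B, align 4] → 32
@32: window [52B, align 4] → 84
@84: version [1B, align 1] → 85
+3 pad (align 8)
@88: port [8B, align 8] → 96
size 96, align 8
data bytes 86, size 96 → padding 10

10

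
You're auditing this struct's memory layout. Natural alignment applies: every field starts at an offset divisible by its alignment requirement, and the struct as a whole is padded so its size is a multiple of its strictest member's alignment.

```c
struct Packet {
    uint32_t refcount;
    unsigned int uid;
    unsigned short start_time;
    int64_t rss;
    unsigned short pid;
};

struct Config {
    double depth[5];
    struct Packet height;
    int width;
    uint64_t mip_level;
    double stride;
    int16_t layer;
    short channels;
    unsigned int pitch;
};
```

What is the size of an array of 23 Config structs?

Packet: refcount at 0 (size 4, align 4) → ends 4; uid at 4 (size 4, align 4) → ends 8; start_time at 8 (size 2, align 2) → ends 10; pad 6 to align 8 for rss; rss at 16 (size 8, align 8) → ends 24; pid at 24 (size 2, align 2) → ends 26; tail pad 6 to reach multiple of 8; total 32 bytes, alignment 8
depth at 0 (size 40, align 8) → ends 40
height at 40 (size 32, align 8) → ends 72
width at 72 (size 4, align 4) → ends 76
pad 4 to align 8 for mip_level
mip_level at 80 (size 8, align 8) → ends 88
stride at 88 (size 8, align 8) → ends 96
layer at 96 (size 2, align 2) → ends 98
channels at 98 (size 2, align 2) → ends 100
pitch at 100 (size 4, align 4) → ends 104
total 104 bytes, alignment 8
array of 23: 23 × 104 = 2392

2392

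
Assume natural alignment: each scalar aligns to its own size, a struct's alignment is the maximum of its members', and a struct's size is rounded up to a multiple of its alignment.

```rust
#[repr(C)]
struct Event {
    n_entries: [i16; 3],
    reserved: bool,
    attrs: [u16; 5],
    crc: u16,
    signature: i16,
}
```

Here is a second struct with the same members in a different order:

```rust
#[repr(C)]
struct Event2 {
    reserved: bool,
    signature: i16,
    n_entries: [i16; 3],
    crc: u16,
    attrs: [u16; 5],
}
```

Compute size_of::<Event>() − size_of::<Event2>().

@0: n_entries [6B, align 2] → 6
@6: reserved [1B, align 1] → 7
+1 pad (align 2)
@8: attrs [10B, align 2] → 18
@18: crc [2B, align 2] → 20
@20: signature [2B, align 2] → 22
size 22, align 2
— Event2 —
@0: reserved [1B, align 1] → 1
+1 pad (align 2)
@2: signature [2B, align 2] → 4
@4: n_entries [6B, align 2] → 10
@10: crc [2B, align 2] → 12
@12: attrs [10B, align 2] → 22
size 22, align 2
22 − 22 = 0

0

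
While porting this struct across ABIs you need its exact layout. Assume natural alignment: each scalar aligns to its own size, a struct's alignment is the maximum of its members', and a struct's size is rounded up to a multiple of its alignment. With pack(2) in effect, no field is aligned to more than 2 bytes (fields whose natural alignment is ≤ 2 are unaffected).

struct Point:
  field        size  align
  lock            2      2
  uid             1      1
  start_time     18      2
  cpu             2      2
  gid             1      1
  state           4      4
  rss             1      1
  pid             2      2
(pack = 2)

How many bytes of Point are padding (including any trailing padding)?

0..2  lock  (2B, 2-aligned)
2..3  uid  (1B, 1-aligned)
3..4  -- padding (1B)
4..22  start_time  (18B, 2-aligned)
22..24  cpu  (2B, 2-aligned)
24..25  gid  (1B, 1-aligned)
25..26  -- padding (1B)
26..30  state  (4B, 2-aligned)
30..31  rss  (1B, 1-aligned)
31..32  -- padding (1B)
32..34  pid  (2B, 2-aligned)
sizeof = 34, alignof = 2
data bytes 31, size 34 → padding 3

3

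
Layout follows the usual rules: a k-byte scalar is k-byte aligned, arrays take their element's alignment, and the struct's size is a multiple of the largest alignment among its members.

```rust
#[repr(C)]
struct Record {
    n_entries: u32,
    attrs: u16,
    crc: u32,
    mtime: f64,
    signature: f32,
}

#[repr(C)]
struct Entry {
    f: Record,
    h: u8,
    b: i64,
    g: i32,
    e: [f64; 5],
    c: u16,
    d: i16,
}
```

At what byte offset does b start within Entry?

Record: @0: n_entries [4B, align 4] → 4; @4: attrs [2B, align 2] → 6; +2 pad (align 4); @8: crc [4B, align 4] → 12; +4 pad (align 8); @16: mtime [8B, align 8] → 24; @24: signature [4B, align 4] → 28; +4 tail pad (align 8); size 32, align 8
@0: f [32B, align 8] → 32
@32: h [1B, align 1] → 33
+7 pad (align 8)
@40: b [8B, align 8] → 48

40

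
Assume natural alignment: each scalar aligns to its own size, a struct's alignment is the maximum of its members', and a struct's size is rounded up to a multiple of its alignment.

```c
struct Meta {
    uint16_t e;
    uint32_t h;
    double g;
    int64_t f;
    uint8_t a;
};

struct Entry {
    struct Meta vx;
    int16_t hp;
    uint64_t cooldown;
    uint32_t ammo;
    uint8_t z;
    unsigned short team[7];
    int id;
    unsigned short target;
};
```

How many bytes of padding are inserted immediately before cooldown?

6

Meta: 0..2  e  (2B, 2-aligned); 2..4  -- padding (2B); 4..8  h  (4B, 4-aligned); 8..16  g  (8B, 8-aligned); 16..24  f  (8B, 8-aligned); 24..25  a  (1B, 1-aligned); 25..32  -- tail padding (7B); sizeof = 32, alignof = 8
0..32  vx  (32B, 8-aligned)
32..34  hp  (2B, 2-aligned)
34..40  -- padding (6B)
40..48  cooldown  (8B, 8-aligned)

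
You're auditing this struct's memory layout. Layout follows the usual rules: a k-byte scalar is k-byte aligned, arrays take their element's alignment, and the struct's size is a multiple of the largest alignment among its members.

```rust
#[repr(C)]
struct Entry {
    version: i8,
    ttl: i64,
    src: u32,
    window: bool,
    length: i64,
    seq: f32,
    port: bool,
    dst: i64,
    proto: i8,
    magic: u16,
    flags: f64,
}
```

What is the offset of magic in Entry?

50

0..1  version  (1B, 1-aligned)
1..8  -- padding (7B)
8..16  ttl  (8B, 8-aligned)
16..20  src  (4B, 4-aligned)
20..21  window  (1B, 1-aligned)
21..24  -- padding (3B)
24..32  length  (8B, 8-aligned)
32..36  seq  (4B, 4-aligned)
36..37  port  (1B, 1-aligned)
37..40  -- padding (3B)
40..48  dst  (8B, 8-aligned)
48..49  proto  (1B, 1-aligned)
49..50  -- padding (1B)
50..52  magic  (2B, 2-aligned)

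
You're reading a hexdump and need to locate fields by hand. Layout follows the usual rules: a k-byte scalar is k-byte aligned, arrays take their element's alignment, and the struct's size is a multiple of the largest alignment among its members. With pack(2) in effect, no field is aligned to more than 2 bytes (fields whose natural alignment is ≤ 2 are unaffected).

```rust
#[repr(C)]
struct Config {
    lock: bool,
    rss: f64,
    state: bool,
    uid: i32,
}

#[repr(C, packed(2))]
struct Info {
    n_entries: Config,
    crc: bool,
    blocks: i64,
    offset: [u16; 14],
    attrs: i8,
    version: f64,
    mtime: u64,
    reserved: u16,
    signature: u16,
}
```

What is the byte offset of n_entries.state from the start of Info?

Config: @0: lock [1B, align 1] → 1; +7 pad (align 8); @8: rss [8B, align 8] → 16; @16: state [1B, align 1] → 17; +3 pad (align 4); @20: uid [4B, align 4] → 24; size 24, align 8
@0: n_entries [24B, align 2] → 24
within Config: state at 16
0 + 16 = 16

16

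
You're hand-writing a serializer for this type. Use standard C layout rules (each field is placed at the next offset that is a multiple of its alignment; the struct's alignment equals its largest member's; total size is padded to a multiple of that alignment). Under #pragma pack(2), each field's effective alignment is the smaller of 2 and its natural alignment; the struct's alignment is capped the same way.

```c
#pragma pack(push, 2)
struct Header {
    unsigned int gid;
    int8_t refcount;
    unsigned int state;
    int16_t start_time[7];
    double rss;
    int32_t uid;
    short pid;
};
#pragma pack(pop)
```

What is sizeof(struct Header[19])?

@0: gid [4B, align 2] → 4
@4: refcount [1B, align 1] → 5
+1 pad (align 2)
@6: state [4B, align 2] → 10
@10: start_time [14B, align 2] → 24
@24: rss [8B, align 2] → 32
@32: uid [4B, align 2] → 36
@36: pid [2B, align 2] → 38
size 38, align 2
array of 19: 19 × 38 = 722

722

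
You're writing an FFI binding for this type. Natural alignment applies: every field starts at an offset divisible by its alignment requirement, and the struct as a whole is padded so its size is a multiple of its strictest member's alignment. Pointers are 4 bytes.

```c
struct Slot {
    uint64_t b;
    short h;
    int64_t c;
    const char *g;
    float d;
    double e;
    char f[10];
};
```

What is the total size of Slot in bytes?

56 bytes

0..8  b  (8B, 8-aligned)
8..10  h  (2B, 2-aligned)
10..16  -- padding (6B)
16..24  c  (8B, 8-aligned)
24..28  g  (4B, 4-aligned)
28..32  d  (4B, 4-aligned)
32..40  e  (8B, 8-aligned)
40..50  f  (10B, 1-aligned)
50..56  -- tail padding (6B)
sizeof = 56, alignof = 8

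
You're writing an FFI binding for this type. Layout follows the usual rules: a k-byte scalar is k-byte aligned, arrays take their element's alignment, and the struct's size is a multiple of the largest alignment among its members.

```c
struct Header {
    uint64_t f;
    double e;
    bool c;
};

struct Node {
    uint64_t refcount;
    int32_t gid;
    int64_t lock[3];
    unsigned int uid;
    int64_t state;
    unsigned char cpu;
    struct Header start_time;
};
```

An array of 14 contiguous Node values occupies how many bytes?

Header: f at 0 (size 8, align 8) → ends 8; e at 8 (size 8, align 8) → ends 16; c at 16 (size 1, align 1) → ends 17; tail pad 7 to reach multiple of 8; total 24 bytes, alignment 8
refcount at 0 (size 8, align 8) → ends 8
gid at 8 (size 4, align 4) → ends 12
pad 4 to align 8 for lock
lock at 16 (size 24, align 8) → ends 40
uid at 40 (size 4, align 4) → ends 44
pad 4 to align 8 for state
state at 48 (size 8, align 8) → ends 56
cpu at 56 (size 1, align 1) → ends 57
pad 7 to align 8 for start_time
start_time at 64 (size 24, align 8) → ends 88
total 88 bytes, alignment 8
array of 14: 14 × 88 = 1232

1232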